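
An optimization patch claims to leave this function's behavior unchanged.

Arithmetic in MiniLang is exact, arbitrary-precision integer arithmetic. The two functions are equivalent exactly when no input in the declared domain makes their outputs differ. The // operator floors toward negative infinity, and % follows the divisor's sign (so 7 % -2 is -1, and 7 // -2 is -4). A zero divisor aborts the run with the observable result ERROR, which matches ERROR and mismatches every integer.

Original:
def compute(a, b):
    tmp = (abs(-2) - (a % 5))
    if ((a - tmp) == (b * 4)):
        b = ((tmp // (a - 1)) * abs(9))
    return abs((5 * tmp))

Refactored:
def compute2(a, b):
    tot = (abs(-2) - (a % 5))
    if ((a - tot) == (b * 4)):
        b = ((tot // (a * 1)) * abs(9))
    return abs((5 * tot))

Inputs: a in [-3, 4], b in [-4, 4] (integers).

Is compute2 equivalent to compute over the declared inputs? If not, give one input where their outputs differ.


These are not equivalent — on a=1, b=0 the outputs split (ERROR vs 5).
compute: tmp becomes 1; next ((a - tmp) == (b * 4)) evaluates to true; next hits division by zero so the output is ERROR
compute2: tot becomes 1; next ((a - tot) == (b * 4)) evaluates to true; next b becomes 9; next final value 5
verdict: not equivalent; witness: a=1, b=0


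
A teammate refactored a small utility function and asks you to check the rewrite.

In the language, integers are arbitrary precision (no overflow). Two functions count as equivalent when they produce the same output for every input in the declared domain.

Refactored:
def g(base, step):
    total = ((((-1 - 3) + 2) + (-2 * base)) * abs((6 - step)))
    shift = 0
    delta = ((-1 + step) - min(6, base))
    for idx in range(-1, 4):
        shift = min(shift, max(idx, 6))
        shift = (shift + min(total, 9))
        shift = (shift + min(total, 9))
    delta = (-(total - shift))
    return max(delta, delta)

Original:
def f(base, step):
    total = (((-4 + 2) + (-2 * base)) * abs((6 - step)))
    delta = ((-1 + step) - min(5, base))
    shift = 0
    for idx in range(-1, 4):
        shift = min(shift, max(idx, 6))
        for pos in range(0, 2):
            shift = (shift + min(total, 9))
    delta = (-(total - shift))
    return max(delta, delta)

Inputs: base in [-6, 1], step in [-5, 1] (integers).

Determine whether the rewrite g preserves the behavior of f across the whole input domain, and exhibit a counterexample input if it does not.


Equivalent. The suspicious edit (`5` became `6`) never changes the result for any input inside the declared domain.
Across all 56 domain points the two functions coincide.
Tracing base=-4, step=1: f: total = 30; delta = 4; shift = 0; [idx=-1]; shift = 0; [pos=0]; shift = 9; [pos=1]; shift = 18; [idx=0]; shift = 6; [pos=0]; shift = 15; [pos=1]; shift = 24; [idx=1]; shift = 6; [pos=0]; shift = 15; [pos=1]; shift = 24; [idx=2]; shift = 6; [pos=0]; shift = 15; [pos=1]; shift = 24; [idx=3]; shift = 6; [pos=0]; shift = 15; [pos=1]; shift = 24; delta = -6; return -6 | g: total = 30; shift = 0; delta = 4; [idx=-1]; shift = 0; shift = 9; shift = 18; [idx=0]; shift = 6; shift = 15; shift = 24; [idx=1]; shift = 6; shift = 15; shift = 24; [idx=2]; shift = 6; shift = 15; shift = 24; [idx=3]; shift = 6; shift = 15; shift = 24; delta = -6; return -6 — matching result -6.
verdict: equivalent


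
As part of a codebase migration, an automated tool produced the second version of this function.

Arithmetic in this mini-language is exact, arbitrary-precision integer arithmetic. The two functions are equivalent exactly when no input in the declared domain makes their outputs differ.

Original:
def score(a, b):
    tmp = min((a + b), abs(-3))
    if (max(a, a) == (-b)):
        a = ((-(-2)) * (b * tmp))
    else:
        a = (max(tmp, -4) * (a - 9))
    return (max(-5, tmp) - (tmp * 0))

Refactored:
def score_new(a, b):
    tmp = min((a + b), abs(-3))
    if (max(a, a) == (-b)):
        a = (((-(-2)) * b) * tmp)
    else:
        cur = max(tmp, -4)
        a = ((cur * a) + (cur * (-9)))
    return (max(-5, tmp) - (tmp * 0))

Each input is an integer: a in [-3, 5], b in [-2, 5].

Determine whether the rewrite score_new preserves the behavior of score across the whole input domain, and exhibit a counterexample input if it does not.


Although local variable names differ; also arithmetic usage differs; also statement counts differ, 72/72 inputs agree.
verdict: equivalent


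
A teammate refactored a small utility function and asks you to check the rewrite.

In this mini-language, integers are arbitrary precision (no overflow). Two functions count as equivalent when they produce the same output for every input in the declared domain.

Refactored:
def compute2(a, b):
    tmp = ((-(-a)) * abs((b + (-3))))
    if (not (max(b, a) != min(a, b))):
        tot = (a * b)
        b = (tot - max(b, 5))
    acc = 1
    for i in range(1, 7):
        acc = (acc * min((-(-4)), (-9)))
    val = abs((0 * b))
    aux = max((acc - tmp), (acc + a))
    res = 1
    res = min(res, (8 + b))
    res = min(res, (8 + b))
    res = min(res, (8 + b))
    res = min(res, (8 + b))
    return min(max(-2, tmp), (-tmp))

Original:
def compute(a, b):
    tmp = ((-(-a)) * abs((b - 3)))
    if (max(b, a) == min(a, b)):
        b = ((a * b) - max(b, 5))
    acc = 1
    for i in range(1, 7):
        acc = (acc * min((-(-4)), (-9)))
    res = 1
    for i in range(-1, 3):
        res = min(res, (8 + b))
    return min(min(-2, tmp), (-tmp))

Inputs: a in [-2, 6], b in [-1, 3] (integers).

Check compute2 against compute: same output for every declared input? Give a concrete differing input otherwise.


There is a counterexample at a=-2, b=-1: -8 on one side, -2 on the other.
compute: tmp=-8, then (max(b, a) == min(a, b)) is false, then acc=1, then (i=1), then acc=-9, then (i=2), then acc=81, then (i=3), then acc=-729, then (i=4), then acc=6561, then (i=5), then acc=-59049, then (i=6), then acc=531441, then res=1, then (i=-1), then res=1, then (i=0), then res=1, then (i=1), then res=1, then (i=2), then res=1, then returns -8
compute2: tmp=-8, then (not (max(b, a) != min(a, b))) is false, then acc=1, then (i=1), then acc=-9, then (i=2), then acc=81, then (i=3), then acc=-729, then (i=4), then acc=6561, then (i=5), then acc=-59049, then (i=6), then acc=531441, then val=0, then aux=531449, then res=1, then res=1, then res=1, then res=1, then res=1, then returns -2
verdict: not equivalent; witness: a=-2, b=-1


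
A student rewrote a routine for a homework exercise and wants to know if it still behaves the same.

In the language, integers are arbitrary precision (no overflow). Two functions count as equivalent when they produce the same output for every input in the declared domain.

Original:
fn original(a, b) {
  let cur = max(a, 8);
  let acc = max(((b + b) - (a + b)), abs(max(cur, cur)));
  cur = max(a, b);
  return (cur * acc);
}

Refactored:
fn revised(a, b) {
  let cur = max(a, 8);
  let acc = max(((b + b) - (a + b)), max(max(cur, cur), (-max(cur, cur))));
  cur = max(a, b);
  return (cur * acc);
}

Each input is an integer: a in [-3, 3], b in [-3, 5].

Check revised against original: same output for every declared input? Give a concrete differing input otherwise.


Behavior is preserved: although min/max/abs usage differs, the outputs never diverge.
One worked example (a=-2, b=4) — original: cur becomes 8; next acc becomes 8; next cur becomes 4; next final value 32; revised: cur becomes 8; next acc becomes 8; next cur becomes 4; next final value 32; agreement on 32.
An exhaustive pass over the 63 declared inputs shows identical outputs.
verdict: equivalent


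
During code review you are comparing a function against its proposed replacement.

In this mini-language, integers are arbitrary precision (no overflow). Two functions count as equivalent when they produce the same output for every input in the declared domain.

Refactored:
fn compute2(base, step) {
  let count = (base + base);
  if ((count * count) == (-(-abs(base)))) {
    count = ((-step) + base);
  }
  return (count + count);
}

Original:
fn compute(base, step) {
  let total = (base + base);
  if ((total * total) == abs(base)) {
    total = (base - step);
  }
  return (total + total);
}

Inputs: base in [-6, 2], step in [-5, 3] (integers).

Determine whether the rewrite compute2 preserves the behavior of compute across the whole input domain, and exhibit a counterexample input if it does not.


Behavior is preserved: although arithmetic usage differs; and local variable names differ, the outputs never diverge.
Spot check at base=0, step=0 — compute: total = 0; ((total * total) == abs(base)) -> true; total = 0; return 0. compute2: count = 0; ((count * count) == (-(-abs(base)))) -> true; count = 0; return 0. Both give 0.
Checked all 81 inputs in the declared domain: the outputs agree on every one.
verdict: equivalent


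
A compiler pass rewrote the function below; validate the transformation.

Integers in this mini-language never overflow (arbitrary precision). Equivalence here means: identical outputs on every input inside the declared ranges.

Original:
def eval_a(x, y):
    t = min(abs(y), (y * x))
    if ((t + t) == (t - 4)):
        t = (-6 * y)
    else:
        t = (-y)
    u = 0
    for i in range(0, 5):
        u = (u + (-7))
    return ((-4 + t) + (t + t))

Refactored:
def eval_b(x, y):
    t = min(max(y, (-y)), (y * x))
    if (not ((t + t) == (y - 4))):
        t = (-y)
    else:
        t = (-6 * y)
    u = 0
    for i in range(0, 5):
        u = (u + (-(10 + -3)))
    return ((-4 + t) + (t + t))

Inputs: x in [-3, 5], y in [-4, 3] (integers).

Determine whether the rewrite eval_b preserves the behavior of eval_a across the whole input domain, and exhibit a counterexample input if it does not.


Take x=-2, y=2.
eval_a: t becomes -4; next ((t + t) == (t - 4)) evaluates to true; next t becomes -12; next u becomes 0; next at i=0:; next u becomes -7; next at i=1:; next u becomes -14; next at i=2:; next u becomes -21; next at i=3:; next u becomes -28; next at i=4:; next u becomes -35; next final value -40
eval_b: t becomes -4; next (not ((t + t) == (y - 4))) evaluates to true; next t becomes -2; next u becomes 0; next at i=0:; next u becomes -7; next at i=1:; next u becomes -14; next at i=2:; next u becomes -21; next at i=3:; next u becomes -28; next at i=4:; next u becomes -35; next final value -10
-40 vs -10 — the two versions disagree here.
verdict: not equivalent; witness: x=-2, y=2


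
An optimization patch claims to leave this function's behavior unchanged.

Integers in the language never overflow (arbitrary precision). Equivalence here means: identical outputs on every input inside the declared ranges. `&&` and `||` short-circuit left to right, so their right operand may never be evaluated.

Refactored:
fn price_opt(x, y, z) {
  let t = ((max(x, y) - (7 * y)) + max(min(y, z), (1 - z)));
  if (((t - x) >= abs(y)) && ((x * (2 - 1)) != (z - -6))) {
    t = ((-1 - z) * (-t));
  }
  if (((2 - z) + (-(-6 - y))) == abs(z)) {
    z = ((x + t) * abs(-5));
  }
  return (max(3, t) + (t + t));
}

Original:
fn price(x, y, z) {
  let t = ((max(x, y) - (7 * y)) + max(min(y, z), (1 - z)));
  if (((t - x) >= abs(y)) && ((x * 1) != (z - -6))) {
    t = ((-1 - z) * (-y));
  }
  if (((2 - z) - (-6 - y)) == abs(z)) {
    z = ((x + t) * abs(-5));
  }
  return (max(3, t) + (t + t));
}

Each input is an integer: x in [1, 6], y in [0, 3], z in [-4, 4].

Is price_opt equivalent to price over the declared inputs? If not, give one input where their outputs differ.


Evaluate both at x=1, y=0, z=-4.
price: t=6, then (((t - x) >= abs(y)) && ((x * 1) != (z - -6))) is true, then t=0, then (((2 - z) - (-6 - y)) == abs(z)) is false, then returns 3
price_opt: t=6, then (((t - x) >= abs(y)) && ((x * (2 - 1)) != (z - -6))) is true, then t=-18, then (((2 - z) + (-(-6 - y))) == abs(z)) is false, then returns -33
3 and -33 differ, so these are not the same function on this domain.
verdict: not equivalent; witness: x=1, y=0, z=-4


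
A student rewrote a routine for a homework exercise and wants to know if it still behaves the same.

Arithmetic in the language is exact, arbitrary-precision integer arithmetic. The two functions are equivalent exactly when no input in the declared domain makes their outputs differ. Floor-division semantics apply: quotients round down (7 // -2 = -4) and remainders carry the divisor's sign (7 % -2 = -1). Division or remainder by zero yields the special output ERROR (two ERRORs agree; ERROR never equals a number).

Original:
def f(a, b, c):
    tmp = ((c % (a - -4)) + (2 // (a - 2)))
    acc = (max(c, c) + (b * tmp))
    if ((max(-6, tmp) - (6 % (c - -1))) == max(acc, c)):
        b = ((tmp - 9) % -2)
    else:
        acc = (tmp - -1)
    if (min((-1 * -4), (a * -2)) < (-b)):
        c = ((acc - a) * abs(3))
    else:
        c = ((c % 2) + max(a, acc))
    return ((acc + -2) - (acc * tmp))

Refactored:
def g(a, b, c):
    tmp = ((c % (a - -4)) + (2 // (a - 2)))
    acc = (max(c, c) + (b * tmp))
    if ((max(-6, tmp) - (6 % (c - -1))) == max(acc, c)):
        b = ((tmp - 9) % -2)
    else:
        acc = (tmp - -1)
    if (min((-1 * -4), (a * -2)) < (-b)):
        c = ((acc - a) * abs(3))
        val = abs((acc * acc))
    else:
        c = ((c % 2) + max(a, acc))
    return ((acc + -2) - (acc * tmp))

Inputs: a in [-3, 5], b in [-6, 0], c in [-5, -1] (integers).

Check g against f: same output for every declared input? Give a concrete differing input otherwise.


This is a faithful refactor — arithmetic usage differs, and min/max/abs usage differs, and statement counts differ, and local variable names differ, but the computed results match everywhere.
Tracing a=0, b=-2, c=-5: f: tmp=2, then acc=-9, then ((max(-6, tmp) - (6 % (c - -1))) == max(acc, c)) is false, then acc=3, then (min((-1 * -4), (a * -2)) < (-b)) is true, then c=9, then returns -5 | g: tmp=2, then acc=-9, then ((max(-6, tmp) - (6 % (c - -1))) == max(acc, c)) is false, then acc=3, then (min((-1 * -4), (a * -2)) < (-b)) is true, then c=9, then val=9, then returns -5 — matching result -5.
Sweeping the whole domain (315 inputs) finds no disagreement.
verdict: equivalent


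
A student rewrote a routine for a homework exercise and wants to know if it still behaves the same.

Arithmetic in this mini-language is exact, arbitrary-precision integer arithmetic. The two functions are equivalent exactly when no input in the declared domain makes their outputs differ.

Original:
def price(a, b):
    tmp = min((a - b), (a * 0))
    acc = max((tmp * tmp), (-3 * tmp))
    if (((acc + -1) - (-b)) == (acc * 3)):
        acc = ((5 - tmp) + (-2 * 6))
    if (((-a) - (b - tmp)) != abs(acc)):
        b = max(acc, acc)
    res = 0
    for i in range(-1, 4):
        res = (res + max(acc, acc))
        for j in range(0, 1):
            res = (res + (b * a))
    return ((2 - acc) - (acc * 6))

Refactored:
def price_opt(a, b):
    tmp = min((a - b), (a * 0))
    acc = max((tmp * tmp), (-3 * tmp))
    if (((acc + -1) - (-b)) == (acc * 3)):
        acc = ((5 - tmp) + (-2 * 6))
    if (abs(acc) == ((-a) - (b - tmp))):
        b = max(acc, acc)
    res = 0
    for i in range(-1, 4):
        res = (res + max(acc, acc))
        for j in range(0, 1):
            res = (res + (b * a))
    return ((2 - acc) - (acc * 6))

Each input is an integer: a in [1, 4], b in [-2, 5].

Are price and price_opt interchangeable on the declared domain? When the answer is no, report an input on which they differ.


One difference looks behavioral, but it never changes the outcome for any declared input.
Spot check at a=2, b=5 — price: tmp becomes -3; next acc becomes 9; next (((acc + -1) - (-b)) == (acc * 3)) evaluates to false; next (((-a) - (b - tmp)) != abs(acc)) evaluates to true; next b becomes 9; next res becomes 0; next at i=-1:; next res becomes 9; next at j=0:; next res becomes 27; next at i=0:; next res becomes 36; next at j=0:; next res becomes 54; next at i=1:; next res becomes 63; next at j=0:; next res becomes 81; next at i=2:; next res becomes 90; next at j=0:; next res becomes 108; next at i=3:; next res becomes 117; next at j=0:; next res becomes 135; next final value -61. price_opt: tmp becomes -3; next acc becomes 9; next (((acc + -1) - (-b)) == (acc * 3)) evaluates to false; next (abs(acc) == ((-a) - (b - tmp))) evaluates to false; next res becomes 0; next at i=-1:; next res becomes 9; next at j=0:; next res becomes 19; next at i=0:; next res becomes 28; next at j=0:; next res becomes 38; next at i=1:; next res becomes 47; next at j=0:; next res becomes 57; next at i=2:; next res becomes 66; next at j=0:; next res becomes 76; next at i=3:; next res becomes 85; next at j=0:; next res becomes 95; next final value -61. Both give -61.
Sweeping the whole domain (32 inputs) finds no disagreement.
verdict: equivalent


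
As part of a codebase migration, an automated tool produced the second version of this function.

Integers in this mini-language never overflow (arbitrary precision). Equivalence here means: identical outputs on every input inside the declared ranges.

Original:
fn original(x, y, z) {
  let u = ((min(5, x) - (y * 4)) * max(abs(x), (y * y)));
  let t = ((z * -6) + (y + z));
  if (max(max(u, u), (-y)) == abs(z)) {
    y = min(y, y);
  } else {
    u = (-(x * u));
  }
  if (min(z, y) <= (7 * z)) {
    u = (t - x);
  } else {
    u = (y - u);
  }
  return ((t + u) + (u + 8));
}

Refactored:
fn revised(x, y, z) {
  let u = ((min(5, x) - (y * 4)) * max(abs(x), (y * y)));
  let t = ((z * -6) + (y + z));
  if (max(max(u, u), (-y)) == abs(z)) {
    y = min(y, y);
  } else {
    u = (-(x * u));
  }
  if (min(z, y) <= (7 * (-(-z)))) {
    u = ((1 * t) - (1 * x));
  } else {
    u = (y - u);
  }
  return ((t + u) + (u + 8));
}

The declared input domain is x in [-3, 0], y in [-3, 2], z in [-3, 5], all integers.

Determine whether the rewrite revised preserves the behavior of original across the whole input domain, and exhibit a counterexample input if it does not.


The two are interchangeable: constant usage differs, plus arithmetic usage differs, and every declared input agrees.
Spot check at x=-2, y=-1, z=5 — original: u := 4 | t := -26 | (max(max(u, u), (-y)) == abs(z)): false | u := 8 | (min(z, y) <= (7 * z)): true | u := -24 | result -66. revised: u := 4 | t := -26 | (max(max(u, u), (-y)) == abs(z)): false | u := 8 | (min(z, y) <= (7 * (-(-z)))): true | u := -24 | result -66. Both give -66.
Every one of the 216 inputs gives matching results.
verdict: equivalent


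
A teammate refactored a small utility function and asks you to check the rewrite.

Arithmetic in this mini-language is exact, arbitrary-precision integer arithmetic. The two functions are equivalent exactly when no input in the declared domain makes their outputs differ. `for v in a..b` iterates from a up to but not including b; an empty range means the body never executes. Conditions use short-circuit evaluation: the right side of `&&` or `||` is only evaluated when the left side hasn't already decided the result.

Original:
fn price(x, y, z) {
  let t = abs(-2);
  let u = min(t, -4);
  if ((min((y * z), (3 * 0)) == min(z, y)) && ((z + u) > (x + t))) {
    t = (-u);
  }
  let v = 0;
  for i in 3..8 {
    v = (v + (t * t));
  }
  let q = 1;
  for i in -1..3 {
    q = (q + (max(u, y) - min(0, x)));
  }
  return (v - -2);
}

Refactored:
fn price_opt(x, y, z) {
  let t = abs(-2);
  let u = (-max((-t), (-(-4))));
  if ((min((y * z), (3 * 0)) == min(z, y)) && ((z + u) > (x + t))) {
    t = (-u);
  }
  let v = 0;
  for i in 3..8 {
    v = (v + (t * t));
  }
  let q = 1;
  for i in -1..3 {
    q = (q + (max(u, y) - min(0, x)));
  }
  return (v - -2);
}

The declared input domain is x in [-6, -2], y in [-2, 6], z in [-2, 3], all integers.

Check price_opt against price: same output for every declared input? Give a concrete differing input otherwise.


Equivalent — the differences include min/max/abs usage differs, yet no declared input distinguishes the two.
One worked example (x=-4, y=1, z=0) — price: t = 2; u = -4; ((min((y * z), (3 * 0)) == min(z, y)) && ((z + u) > (x + t))) -> false; v = 0; [i=3]; v = 4; [i=4]; v = 8; [i=5]; v = 12; [i=6]; v = 16; [i=7]; v = 20; q = 1; [i=-1]; q = 6; [i=0]; q = 11; [i=1]; q = 16; [i=2]; q = 21; return 22; price_opt: t = 2; u = -4; ((min((y * z), (3 * 0)) == min(z, y)) && ((z + u) > (x + t))) -> false; v = 0; [i=3]; v = 4; [i=4]; v = 8; [i=5]; v = 12; [i=6]; v = 16; [i=7]; v = 20; q = 1; [i=-1]; q = 6; [i=0]; q = 11; [i=1]; q = 16; [i=2]; q = 21; return 22; agreement on 22.
Every one of the 270 inputs gives matching results.
verdict: equivalent


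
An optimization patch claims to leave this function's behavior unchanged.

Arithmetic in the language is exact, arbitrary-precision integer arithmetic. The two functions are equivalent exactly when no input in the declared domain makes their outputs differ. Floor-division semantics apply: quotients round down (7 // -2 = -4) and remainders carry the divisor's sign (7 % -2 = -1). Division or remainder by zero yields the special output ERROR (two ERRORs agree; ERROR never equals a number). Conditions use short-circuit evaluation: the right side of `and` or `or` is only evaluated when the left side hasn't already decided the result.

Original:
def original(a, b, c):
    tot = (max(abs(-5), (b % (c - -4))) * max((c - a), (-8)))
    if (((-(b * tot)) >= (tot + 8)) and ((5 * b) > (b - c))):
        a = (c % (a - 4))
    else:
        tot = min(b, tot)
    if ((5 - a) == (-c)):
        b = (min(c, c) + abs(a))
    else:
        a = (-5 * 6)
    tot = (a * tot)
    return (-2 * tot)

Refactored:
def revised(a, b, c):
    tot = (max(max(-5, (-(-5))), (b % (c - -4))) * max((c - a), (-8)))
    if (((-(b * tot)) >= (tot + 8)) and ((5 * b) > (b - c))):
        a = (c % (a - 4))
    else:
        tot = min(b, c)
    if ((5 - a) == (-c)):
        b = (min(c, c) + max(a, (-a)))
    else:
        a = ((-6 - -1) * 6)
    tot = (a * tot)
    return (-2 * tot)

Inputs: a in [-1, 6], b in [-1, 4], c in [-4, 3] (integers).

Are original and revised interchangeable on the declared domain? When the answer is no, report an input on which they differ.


Input a=-1, b=-1, c=-3: -600 from original versus -180 from revised.
verdict: not equivalent; witness: a=-1, b=-1, c=-3


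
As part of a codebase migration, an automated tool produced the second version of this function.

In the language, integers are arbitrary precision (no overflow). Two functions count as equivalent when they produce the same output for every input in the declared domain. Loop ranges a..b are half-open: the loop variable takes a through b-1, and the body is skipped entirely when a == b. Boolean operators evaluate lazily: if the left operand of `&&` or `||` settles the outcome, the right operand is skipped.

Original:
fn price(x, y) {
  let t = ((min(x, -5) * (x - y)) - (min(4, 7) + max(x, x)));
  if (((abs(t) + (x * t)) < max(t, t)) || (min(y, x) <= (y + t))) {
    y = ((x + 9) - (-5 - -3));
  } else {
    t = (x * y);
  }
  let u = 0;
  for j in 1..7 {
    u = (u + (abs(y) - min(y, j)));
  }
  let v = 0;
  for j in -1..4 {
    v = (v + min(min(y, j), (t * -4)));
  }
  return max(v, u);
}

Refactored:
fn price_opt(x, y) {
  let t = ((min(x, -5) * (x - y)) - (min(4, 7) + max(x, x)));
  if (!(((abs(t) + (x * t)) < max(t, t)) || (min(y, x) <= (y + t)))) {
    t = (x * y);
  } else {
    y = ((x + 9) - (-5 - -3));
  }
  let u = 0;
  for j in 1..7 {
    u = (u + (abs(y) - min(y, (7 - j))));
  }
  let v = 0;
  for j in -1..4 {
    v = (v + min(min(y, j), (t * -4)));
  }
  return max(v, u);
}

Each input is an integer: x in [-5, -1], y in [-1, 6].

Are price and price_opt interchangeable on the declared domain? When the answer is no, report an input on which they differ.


Reading the diff, among the changes: boolean connective usage differs; arithmetic usage differs; constant usage differs.
One worked example (x=-5, y=6) — price: t := 56 | (((abs(t) + (x * t)) < max(t, t)) || (min(y, x) <= (y + t))): true | y := 6 | u := 0 | iter j=1: | u := 5 | iter j=2: | u := 9 | iter j=3: | u := 12 | iter j=4: | u := 14 | iter j=5: | u := 15 | iter j=6: | u := 15 | v := 0 | iter j=-1: | v := -224 | iter j=0: | v := -448 | iter j=1: | v := -672 | iter j=2: | v := -896 | iter j=3: | v := -1120 | result 15; price_opt: t := 56 | (!(((abs(t) + (x * t)) < max(t, t)) || (min(y, x) <= (y + t)))): false | y := 6 | u := 0 | iter j=1: | u := 0 | iter j=2: | u := 1 | iter j=3: | u := 3 | iter j=4: | u := 6 | iter j=5: | u := 10 | iter j=6: | u := 15 | v := 0 | iter j=-1: | v := -224 | iter j=0: | v := -448 | iter j=1: | v := -672 | iter j=2: | v := -896 | iter j=3: | v := -1120 | result 15; agreement on 15.
Across all 40 domain points the two functions coincide.
verdict: equivalent


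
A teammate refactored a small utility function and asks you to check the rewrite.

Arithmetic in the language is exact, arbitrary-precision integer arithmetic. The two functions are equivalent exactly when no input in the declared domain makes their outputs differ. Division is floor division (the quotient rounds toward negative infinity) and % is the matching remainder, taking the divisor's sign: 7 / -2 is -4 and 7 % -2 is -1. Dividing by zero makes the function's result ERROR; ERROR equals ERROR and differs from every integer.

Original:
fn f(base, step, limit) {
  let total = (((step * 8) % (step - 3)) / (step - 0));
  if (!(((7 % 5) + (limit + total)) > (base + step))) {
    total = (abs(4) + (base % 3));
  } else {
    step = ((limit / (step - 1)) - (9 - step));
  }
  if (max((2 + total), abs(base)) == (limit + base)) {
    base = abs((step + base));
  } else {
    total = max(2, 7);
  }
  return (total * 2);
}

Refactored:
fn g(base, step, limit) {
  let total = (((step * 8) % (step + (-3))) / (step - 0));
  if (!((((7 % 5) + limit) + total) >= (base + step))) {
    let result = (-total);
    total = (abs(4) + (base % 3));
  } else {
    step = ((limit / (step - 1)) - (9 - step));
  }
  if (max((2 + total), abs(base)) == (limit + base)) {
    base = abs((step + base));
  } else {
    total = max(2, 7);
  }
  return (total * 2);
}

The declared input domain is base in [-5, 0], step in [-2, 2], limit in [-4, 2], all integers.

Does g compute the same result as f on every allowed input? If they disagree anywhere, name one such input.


There is a counterexample at base=-3, step=1, limit=-4: 14 on one side, ERROR on the other.
f: total := 0 | (!(((7 % 5) + (limit + total)) > (base + step))): true | total := 4 | (max((2 + total), abs(base)) == (limit + base)): false | total := 7 | result 14
g: total := 0 | (!((((7 % 5) + limit) + total) >= (base + step))): false | divide-by-zero, output ERROR
verdict: not equivalent; witness: base=-3, step=1, limit=-4


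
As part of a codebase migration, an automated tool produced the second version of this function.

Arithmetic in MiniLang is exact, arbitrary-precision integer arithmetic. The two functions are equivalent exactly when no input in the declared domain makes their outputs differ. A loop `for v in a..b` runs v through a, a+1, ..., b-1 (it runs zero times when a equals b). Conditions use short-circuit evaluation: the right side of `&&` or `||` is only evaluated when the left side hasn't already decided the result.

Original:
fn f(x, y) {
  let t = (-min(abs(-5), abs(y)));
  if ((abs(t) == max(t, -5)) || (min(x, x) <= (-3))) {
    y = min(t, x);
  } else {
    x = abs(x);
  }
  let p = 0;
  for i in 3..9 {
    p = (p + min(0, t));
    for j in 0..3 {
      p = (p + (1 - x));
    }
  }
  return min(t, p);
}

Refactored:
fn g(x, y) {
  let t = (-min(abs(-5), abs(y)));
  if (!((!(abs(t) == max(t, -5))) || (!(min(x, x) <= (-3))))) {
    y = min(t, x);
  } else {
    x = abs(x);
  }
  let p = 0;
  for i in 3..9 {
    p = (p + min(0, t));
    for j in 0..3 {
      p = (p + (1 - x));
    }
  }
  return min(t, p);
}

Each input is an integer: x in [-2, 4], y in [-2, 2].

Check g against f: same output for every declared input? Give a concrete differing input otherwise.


Try x=-2, y=0.
f: t becomes 0; next ((abs(t) == max(t, -5)) || (min(x, x) <= (-3))) evaluates to true; next y becomes -2; next p becomes 0; next at i=3:; next p becomes 0; next at j=0:; next p becomes 3; next at j=1:; next p becomes 6; next at j=2:; next p becomes 9; next at i=4:; next p becomes 9; next at j=0:; next p becomes 12; next at j=1:; next p becomes 15; next at j=2:; next p becomes 18; next at i=5:; next p becomes 18; next at j=0:; next p becomes 21; next at j=1:; next p becomes 24; next at j=2:; next p becomes 27; next at i=6:; next p becomes 27; next at j=0:; next p becomes 30; next at j=1:; next p becomes 33; next at j=2:; next p becomes 36; next at i=7:; next p becomes 36; next at j=0:; next p becomes 39; next at j=1:; next p becomes 42; next at j=2:; next p becomes 45; next at i=8:; next p becomes 45; next at j=0:; next p becomes 48; next at j=1:; next p becomes 51; next at j=2:; next p becomes 54; next final value 0
g: t becomes 0; next (!((!(abs(t) == max(t, -5))) || (!(min(x, x) <= (-3))))) evaluates to false; next x becomes 2; next p becomes 0; next at i=3:; next p becomes 0; next at j=0:; next p becomes -1; next at j=1:; next p becomes -2; next at j=2:; next p becomes -3; next at i=4:; next p becomes -3; next at j=0:; next p becomes -4; next at j=1:; next p becomes -5; next at j=2:; next p becomes -6; next at i=5:; next p becomes -6; next at j=0:; next p becomes -7; next at j=1:; next p becomes -8; next at j=2:; next p becomes -9; next at i=6:; next p becomes -9; next at j=0:; next p becomes -10; next at j=1:; next p becomes -11; next at j=2:; next p becomes -12; next at i=7:; next p becomes -12; next at j=0:; next p becomes -13; next at j=1:; next p becomes -14; next at j=2:; next p becomes -15; next at i=8:; next p becomes -15; next at j=0:; next p becomes -16; next at j=1:; next p becomes -17; next at j=2:; next p becomes -18; next final value -18
0 != -18, so the rewrite changes behavior.
verdict: not equivalent; witness: x=-2, y=0


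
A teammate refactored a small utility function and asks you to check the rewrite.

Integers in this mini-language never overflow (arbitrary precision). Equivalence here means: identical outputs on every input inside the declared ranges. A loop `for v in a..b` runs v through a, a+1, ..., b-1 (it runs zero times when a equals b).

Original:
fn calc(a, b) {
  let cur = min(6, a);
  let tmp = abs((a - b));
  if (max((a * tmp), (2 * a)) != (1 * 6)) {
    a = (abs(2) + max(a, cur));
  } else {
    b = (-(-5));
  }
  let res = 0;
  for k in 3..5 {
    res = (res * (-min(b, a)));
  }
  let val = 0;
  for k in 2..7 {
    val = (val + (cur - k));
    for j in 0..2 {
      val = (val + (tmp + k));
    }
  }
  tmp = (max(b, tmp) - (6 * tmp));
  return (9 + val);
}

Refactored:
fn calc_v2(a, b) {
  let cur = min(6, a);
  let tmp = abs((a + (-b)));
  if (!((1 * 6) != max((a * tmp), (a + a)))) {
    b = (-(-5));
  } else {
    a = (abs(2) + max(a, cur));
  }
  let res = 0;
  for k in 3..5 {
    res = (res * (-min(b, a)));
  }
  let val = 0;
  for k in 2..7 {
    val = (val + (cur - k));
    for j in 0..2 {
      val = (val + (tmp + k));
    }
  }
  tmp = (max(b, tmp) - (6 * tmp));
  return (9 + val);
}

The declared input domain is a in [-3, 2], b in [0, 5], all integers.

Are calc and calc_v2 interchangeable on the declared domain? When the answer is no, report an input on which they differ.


Reading the diff, among the changes: constant usage differs, plus boolean connective usage differs, plus arithmetic usage differs.
One worked example (a=2, b=4) — calc: cur=2, then tmp=2, then (max((a * tmp), (2 * a)) != (1 * 6)) is true, then a=4, then res=0, then (k=3), then res=0, then (k=4), then res=0, then val=0, then (k=2), then val=0, then (j=0), then val=4, then (j=1), then val=8, then (k=3), then val=7, then (j=0), then val=12, then (j=1), then val=17, then (k=4), then val=15, then (j=0), then val=21, then (j=1), then val=27, then (k=5), then val=24, then (j=0), then val=31, then (j=1), then val=38, then (k=6), then val=34, then (j=0), then val=42, then (j=1), then val=50, then tmp=-8, then returns 59; calc_v2: cur=2, then tmp=2, then (!((1 * 6) != max((a * tmp), (a + a)))) is false, then a=4, then res=0, then (k=3), then res=0, then (k=4), then res=0, then val=0, then (k=2), then val=0, then (j=0), then val=4, then (j=1), then val=8, then (k=3), then val=7, then (j=0), then val=12, then (j=1), then val=17, then (k=4), then val=15, then (j=0), then val=21, then (j=1), then val=27, then (k=5), then val=24, then (j=0), then val=31, then (j=1), then val=38, then (k=6), then val=34, then (j=0), then val=42, then (j=1), then val=50, then tmp=-8, then returns 59; agreement on 59.
Checked all 36 inputs in the declared domain: the outputs agree on every one.
verdict: equivalent


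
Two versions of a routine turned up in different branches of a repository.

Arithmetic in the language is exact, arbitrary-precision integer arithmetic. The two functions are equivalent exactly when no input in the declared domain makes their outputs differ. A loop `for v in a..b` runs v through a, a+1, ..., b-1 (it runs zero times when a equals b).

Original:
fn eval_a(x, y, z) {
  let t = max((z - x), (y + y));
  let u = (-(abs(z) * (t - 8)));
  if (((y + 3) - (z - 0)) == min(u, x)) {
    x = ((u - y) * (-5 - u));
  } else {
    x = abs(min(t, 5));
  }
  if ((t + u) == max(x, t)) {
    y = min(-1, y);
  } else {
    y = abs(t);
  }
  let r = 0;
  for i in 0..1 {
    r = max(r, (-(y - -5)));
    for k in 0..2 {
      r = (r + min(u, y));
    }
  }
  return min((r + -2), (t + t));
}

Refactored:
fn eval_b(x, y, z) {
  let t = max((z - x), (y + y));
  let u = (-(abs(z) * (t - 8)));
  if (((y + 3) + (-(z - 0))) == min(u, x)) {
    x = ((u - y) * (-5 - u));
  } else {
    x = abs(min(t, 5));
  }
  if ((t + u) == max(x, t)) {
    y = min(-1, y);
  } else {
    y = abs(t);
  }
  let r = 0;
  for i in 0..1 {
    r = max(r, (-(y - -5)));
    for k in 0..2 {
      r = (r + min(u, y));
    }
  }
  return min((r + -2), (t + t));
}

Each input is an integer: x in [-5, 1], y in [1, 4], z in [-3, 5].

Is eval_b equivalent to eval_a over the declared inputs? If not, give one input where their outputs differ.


Comparing the listings, the differences include: arithmetic usage differs.
Spot check at x=-3, y=3, z=-2 — eval_a: t := 6 | u := 4 | (((y + 3) - (z - 0)) == min(u, x)): false | x := 5 | ((t + u) == max(x, t)): false | y := 6 | r := 0 | iter i=0: | r := 0 | iter k=0: | r := 4 | iter k=1: | r := 8 | result 6. eval_b: t := 6 | u := 4 | (((y + 3) + (-(z - 0))) == min(u, x)): false | x := 5 | ((t + u) == max(x, t)): false | y := 6 | r := 0 | iter i=0: | r := 0 | iter k=0: | r := 4 | iter k=1: | r := 8 | result 6. Both give 6.
Checked all 252 inputs in the declared domain: the outputs agree on every one.
verdict: equivalent


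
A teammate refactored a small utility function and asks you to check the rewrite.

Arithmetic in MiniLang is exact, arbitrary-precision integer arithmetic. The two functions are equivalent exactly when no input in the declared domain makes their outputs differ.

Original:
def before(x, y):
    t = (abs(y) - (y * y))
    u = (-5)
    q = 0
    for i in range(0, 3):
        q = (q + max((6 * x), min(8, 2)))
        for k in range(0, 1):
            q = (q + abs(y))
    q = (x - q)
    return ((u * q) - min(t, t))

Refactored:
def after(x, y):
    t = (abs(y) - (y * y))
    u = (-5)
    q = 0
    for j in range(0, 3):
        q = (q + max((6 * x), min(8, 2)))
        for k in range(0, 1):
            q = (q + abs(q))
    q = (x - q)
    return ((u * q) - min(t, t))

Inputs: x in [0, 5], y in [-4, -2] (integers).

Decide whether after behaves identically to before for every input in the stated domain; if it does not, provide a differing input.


Not equivalent: x=0, y=-4 separates them (102 vs 152).
before: t=-12, then u=-5, then q=0, then (i=0), then q=2, then (k=0), then q=6, then (i=1), then q=8, then (k=0), then q=12, then (i=2), then q=14, then (k=0), then q=18, then q=-18, then returns 102
after: t=-12, then u=-5, then q=0, then (j=0), then q=2, then (k=0), then q=4, then (j=1), then q=6, then (k=0), then q=12, then (j=2), then q=14, then (k=0), then q=28, then q=-28, then returns 152
verdict: not equivalent; witness: x=0, y=-4


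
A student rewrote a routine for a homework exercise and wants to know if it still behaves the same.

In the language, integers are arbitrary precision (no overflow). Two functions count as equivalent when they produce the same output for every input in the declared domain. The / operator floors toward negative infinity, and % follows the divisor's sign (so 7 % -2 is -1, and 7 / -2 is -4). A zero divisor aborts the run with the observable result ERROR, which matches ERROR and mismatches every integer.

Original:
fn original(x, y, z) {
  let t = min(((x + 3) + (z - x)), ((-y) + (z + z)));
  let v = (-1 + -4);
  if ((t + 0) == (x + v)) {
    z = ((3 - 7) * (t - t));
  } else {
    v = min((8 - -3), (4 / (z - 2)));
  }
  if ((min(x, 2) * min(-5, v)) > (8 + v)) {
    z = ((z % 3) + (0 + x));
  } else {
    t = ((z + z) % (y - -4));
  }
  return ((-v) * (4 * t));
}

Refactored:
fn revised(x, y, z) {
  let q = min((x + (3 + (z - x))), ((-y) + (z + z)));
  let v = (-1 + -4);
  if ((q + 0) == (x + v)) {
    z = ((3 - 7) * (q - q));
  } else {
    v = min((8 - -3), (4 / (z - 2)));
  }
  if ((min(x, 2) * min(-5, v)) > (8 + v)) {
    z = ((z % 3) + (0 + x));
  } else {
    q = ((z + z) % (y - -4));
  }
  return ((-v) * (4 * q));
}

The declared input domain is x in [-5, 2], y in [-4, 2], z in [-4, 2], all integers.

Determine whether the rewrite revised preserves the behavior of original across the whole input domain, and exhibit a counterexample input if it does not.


Behavior is preserved: although local variable names differ, the outputs never diverge.
Spot check at x=-5, y=2, z=-1 — original: t=-4, then v=-5, then ((t + 0) == (x + v)) is false, then v=-2, then ((min(x, 2) * min(-5, v)) > (8 + v)) is true, then z=-3, then returns -32. revised: q=-4, then v=-5, then ((q + 0) == (x + v)) is false, then v=-2, then ((min(x, 2) * min(-5, v)) > (8 + v)) is true, then z=-3, then returns -32. Both give -32.
Across all 392 domain points the two functions coincide.
verdict: equivalent


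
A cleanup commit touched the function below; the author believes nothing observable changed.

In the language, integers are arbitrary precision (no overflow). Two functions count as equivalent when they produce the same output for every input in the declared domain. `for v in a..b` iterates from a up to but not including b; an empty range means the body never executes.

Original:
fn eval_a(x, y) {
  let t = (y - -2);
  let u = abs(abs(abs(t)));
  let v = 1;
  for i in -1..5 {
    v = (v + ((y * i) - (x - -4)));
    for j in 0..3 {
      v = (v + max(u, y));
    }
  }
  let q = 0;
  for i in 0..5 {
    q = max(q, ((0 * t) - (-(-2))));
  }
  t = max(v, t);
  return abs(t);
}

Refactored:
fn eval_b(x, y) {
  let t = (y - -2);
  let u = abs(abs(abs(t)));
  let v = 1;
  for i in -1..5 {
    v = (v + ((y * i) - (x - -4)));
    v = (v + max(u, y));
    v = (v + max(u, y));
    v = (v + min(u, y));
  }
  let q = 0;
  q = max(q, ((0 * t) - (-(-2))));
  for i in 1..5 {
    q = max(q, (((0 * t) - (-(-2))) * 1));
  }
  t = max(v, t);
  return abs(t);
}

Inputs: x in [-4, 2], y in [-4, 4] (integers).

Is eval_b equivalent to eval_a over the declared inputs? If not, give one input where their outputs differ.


The rewrite breaks on x=-4, y=-4, where the results are 1 and 2.
eval_a: t = -2; u = 2; v = 1; [i=-1]; v = 5; [j=0]; v = 7; [j=1]; v = 9; [j=2]; v = 11; [i=0]; v = 11; [j=0]; v = 13; [j=1]; v = 15; [j=2]; v = 17; [i=1]; v = 13; [j=0]; v = 15; [j=1]; v = 17; [j=2]; v = 19; [i=2]; v = 11; [j=0]; v = 13; [j=1]; v = 15; [j=2]; v = 17; [i=3]; v = 5; [j=0]; v = 7; [j=1]; v = 9; [j=2]; v = 11; [i=4]; v = -5; [j=0]; v = -3; [j=1]; v = -1; [j=2]; v = 1; q = 0; [i=0]; q = 0; [i=1]; q = 0; [i=2]; q = 0; [i=3]; q = 0; [i=4]; q = 0; t = 1; return 1
eval_b: t = -2; u = 2; v = 1; [i=-1]; v = 5; v = 7; v = 9; v = 5; [i=0]; v = 5; v = 7; v = 9; v = 5; [i=1]; v = 1; v = 3; v = 5; v = 1; [i=2]; v = -7; v = -5; v = -3; v = -7; [i=3]; v = -19; v = -17; v = -15; v = -19; [i=4]; v = -35; v = -33; v = -31; v = -35; q = 0; q = 0; [i=1]; q = 0; [i=2]; q = 0; [i=3]; q = 0; [i=4]; q = 0; t = -2; return 2
verdict: not equivalent; witness: x=-4, y=-4


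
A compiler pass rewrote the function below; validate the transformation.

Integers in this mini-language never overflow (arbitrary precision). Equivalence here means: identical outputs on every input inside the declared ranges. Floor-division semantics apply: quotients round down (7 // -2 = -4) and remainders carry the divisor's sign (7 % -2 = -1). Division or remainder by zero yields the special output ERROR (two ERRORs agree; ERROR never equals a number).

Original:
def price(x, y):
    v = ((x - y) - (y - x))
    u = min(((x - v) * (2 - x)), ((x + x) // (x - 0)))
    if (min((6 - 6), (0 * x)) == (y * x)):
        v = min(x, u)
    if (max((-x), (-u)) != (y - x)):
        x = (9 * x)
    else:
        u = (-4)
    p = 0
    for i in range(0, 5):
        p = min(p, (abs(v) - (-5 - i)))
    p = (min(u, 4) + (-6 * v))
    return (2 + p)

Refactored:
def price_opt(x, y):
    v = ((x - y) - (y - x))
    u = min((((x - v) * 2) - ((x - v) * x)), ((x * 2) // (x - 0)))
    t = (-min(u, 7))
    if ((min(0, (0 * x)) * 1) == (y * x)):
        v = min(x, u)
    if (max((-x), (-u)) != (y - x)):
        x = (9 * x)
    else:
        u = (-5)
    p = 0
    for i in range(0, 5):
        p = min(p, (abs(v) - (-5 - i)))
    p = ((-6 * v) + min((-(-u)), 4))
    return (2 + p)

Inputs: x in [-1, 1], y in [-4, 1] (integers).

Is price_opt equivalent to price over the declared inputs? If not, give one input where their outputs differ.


Not equivalent: x=-1, y=0 separates them (4 vs 3).
price: v becomes -2; next u becomes 2; next (min((6 - 6), (0 * x)) == (y * x)) evaluates to true; next v becomes -1; next (max((-x), (-u)) != (y - x)) evaluates to false; next u becomes -4; next p becomes 0; next at i=0:; next p becomes 0; next at i=1:; next p becomes 0; next at i=2:; next p becomes 0; next at i=3:; next p becomes 0; next at i=4:; next p becomes 0; next p becomes 2; next final value 4
price_opt: v becomes -2; next u becomes 2; next t becomes -2; next ((min(0, (0 * x)) * 1) == (y * x)) evaluates to true; next v becomes -1; next (max((-x), (-u)) != (y - x)) evaluates to false; next u becomes -5; next p becomes 0; next at i=0:; next p becomes 0; next at i=1:; next p becomes 0; next at i=2:; next p becomes 0; next at i=3:; next p becomes 0; next at i=4:; next p becomes 0; next p becomes 1; next final value 3
verdict: not equivalent; witness: x=-1, y=0
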